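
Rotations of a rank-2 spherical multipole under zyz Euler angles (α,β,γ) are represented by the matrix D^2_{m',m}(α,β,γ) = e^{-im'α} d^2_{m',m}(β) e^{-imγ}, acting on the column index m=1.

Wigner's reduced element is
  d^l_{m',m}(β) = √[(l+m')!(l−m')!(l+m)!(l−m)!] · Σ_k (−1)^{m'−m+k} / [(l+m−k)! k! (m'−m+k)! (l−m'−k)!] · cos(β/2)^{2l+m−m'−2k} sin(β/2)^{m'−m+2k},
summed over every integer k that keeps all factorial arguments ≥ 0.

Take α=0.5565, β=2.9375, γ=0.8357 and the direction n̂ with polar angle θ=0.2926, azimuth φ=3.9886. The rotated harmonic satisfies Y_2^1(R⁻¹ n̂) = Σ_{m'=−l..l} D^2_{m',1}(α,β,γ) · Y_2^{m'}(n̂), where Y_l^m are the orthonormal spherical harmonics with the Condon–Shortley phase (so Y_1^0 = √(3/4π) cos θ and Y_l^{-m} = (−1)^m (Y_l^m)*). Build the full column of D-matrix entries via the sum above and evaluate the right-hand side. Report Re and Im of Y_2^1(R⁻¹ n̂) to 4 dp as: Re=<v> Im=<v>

Need the full column D^2_{m',1} for m'=−2..2 at α=0.5565, β=2.9375, γ=0.8357.
cos(β/2)=0.101869, sin(β/2)=0.994798
d^2_{-2,1}: single k=3 term ⇒ +0.200575;  D = +0.192913+0.054909i
d^2_{-1,1}: k∈[2..3] ⇒ +0.030809 -0.979353 = -0.948544;  D = -0.911813+0.261406i
d^2_{0,1}: k∈[1..2] ⇒ +0.002576 -0.245654 = -0.243078;  D = -0.163022+0.180307i
d^2_{1,1}: k∈[0..1] ⇒ +0.000108 -0.030809 = -0.030701;  D = -0.005454+0.030213i
d^2_{2,1}: single k=0 term ⇒ -0.002103;  D = +0.000776+0.001955i
Y_2^{m'}(θ=0.2926,φ=3.9886) and Σ D·Y over m':
  (+0.1929+0.0549i)·(-0.0039-0.0319i)  (-0.9118+0.2614i)·(-0.1413+0.1599i)  (-0.1630+0.1803i)·(+0.5521+0.0000i)  (-0.0055+0.0302i)·(+0.1413+0.1599i)  (+0.0008+0.0020i)·(-0.0039+0.0319i)
Y_2^1(R⁻¹ n̂) = -0.007632-0.086126i

Re=-0.0076 Im=-0.0861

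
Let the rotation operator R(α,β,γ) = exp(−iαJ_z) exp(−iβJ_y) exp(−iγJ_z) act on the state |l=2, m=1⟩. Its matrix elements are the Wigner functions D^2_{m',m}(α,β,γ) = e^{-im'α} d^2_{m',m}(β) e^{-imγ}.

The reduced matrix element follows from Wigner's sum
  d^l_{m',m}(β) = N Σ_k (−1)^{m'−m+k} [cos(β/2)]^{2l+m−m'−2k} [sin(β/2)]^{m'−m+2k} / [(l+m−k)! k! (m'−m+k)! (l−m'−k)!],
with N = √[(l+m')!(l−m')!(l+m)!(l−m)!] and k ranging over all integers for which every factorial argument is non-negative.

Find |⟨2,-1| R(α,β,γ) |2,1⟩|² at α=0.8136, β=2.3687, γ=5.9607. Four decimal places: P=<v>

P=0.1372

First d^2_{-1,1}(β=2.3687), then the phase factors e^{-i(-1)α} and e^{-i(1)γ}:
With c≡cos(β/2)=0.376899 and s≡sin(β/2)=0.926254, N=[1·6·6·1]^{1/2}=6.000000
k: max(0,(1)−(-1))=2 … min(2+(1),2−(-1))=3
  k=2: (−1)^0·6.0000/(2)·0.3769^2·0.9263^2 = +0.365622
  k=3: (−1)^1·6.0000/(6)·0.3769^0·0.9263^4 = -0.736073
d^2_{-1,1}(2.3687) = +0.365622 -0.736073 = -0.370451
|D^2_{-1,1}|² = |d^2_{-1,1}(β)|² = (-0.370451)² = 0.137234 (the z-rotation phases have unit modulus)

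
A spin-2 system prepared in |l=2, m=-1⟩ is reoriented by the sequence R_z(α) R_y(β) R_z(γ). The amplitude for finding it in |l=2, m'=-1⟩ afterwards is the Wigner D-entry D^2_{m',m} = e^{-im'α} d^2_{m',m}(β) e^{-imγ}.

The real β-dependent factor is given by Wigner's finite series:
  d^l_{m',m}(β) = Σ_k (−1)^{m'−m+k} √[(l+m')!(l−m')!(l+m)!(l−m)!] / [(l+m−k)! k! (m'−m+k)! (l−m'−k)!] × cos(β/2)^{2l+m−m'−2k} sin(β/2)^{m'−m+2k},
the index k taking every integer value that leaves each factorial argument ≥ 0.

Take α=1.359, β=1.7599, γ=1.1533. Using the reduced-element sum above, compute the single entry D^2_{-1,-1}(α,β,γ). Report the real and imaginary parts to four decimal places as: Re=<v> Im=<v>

First d^2_{-1,-1}(β=1.7599), then the phase factors e^{-i(-1)α} and e^{-i(-1)γ}:
Half-angle: c=0.637190, s=0.770707. N=√(1·6·1·6)=6.000000
Admissible k: 0..1 (factorial args all ≥0)
  k=0: (−1)^0·6.0000/(6)·0.6372^4·0.7707^0 = +0.164845
  k=1: (−1)^1·6.0000/(2)·0.6372^2·0.7707^2 = -0.723498
d^2_{-1,-1}(1.7599) = +0.164845 -0.723498 = -0.558653
Attach z-rotation phases: D = e^{-i(-1)(1.359)}·(-0.558653)·e^{-i(-1)(1.1533)} = +0.451640-0.328808i

Re=0.4516 Im=-0.3288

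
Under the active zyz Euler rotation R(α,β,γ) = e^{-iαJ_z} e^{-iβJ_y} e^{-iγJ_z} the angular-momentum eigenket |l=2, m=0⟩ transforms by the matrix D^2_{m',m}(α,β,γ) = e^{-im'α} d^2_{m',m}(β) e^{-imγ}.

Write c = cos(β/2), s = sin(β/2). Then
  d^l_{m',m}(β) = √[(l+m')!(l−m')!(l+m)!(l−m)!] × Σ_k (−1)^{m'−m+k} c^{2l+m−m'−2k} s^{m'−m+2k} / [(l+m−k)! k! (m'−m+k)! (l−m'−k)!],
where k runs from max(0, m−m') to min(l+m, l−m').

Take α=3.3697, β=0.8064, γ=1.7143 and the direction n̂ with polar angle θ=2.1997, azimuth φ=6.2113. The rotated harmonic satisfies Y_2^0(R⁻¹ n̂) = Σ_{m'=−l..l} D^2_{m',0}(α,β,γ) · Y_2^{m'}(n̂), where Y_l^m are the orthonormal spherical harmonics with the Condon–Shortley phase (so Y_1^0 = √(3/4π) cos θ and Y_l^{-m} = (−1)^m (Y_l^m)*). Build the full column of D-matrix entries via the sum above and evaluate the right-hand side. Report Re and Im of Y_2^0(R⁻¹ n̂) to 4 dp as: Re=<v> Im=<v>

Need the full column D^2_{m',0} for m'=−2..2 at α=3.3697, β=0.8064, γ=1.7143.
cos(β/2)=0.919810, sin(β/2)=0.392364
d^2_{-2,0}: single k=2 term ⇒ +0.319043;  D = +0.286414+0.140556i
d^2_{-1,0}: k∈[1..2] ⇒ +0.747927 -0.136094 = +0.611832;  D = -0.595983-0.138356i
d^2_{0,0}: k∈[0..2] ⇒ +0.715802 -0.520996 +0.023700 = +0.218507;  D = +0.218507+0.000000i
d^2_{1,0}: k∈[0..1] ⇒ -0.747927 +0.136094 = -0.611832;  D = +0.595983-0.138356i
d^2_{2,0}: single k=0 term ⇒ +0.319043;  D = +0.286414-0.140556i
Y_2^{m'}(θ=2.1997,φ=6.2113) and Σ D·Y over m':
  (+0.2864+0.1406i)·(+0.2500+0.0362i)  (-0.5960-0.1384i)·(-0.3666-0.0264i)  (+0.2185+0.0000i)·(+0.0120+0.0000i)  (+0.5960-0.1384i)·(+0.3666-0.0264i)  (+0.2864-0.1406i)·(+0.2500-0.0362i)
Y_2^0(R⁻¹ n̂) = +0.565283-0.000000i

Re=0.5653 Im=0.0000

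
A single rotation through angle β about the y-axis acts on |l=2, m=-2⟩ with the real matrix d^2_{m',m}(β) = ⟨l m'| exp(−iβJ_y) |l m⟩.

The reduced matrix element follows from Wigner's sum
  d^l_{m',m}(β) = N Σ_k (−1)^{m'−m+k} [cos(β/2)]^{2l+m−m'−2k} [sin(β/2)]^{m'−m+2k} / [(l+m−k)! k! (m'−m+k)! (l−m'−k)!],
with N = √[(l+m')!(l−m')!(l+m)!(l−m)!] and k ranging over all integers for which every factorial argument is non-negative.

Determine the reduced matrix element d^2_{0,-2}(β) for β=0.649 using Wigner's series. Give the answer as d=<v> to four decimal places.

d=0.2237

d^2_{0,-2}(β=0.649) via Wigner's sum:
With c≡cos(β/2)=0.947810 and s≡sin(β/2)=0.318835, N=[2·2·1·24]^{1/2}=9.797959
k: max(0,(-2)−(0))=0 … min(2+(-2),2−(0))=0
  k=0: (−1)^2·9.7980/(4)·0.9478^2·0.3188^2 = +0.223692
d^2_{0,-2}(0.649) = +0.223692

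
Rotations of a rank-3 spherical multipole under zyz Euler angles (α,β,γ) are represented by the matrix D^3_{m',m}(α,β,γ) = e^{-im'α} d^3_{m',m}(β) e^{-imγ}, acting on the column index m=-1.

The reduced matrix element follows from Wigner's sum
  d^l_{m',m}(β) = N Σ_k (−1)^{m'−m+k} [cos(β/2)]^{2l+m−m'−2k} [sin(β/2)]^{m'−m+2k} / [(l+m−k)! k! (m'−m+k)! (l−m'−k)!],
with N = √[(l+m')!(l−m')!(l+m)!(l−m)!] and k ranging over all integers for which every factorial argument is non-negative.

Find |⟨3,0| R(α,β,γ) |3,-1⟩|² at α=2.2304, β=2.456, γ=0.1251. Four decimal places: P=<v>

P=0.2994

D^3_{0,-1}(2.2304,2.456,0.1251) = e^{-i·0·2.2304}·d^3_{0,-1}(2.456)·e^{-i·-1·0.1251}. Compute d first:
With c≡cos(β/2)=0.336122 and s≡sin(β/2)=0.941818, N=[6·6·2·24]^{1/2}=41.569219
Admissible k: 0..2 (factorial args all ≥0)
  k=0: (−1)^1·41.5692/(12)·0.3361^5·0.9418^1 = -0.013997
  k=1: (−1)^2·41.5692/(4)·0.3361^3·0.9418^3 = +0.329689
  k=2: (−1)^3·41.5692/(12)·0.3361^1·0.9418^5 = -0.862827
d^3_{0,-1}(2.456) = -0.013997 +0.329689 -0.862827 = -0.547135
|D^3_{0,-1}|² = |d^3_{0,-1}(β)|² = (-0.547135)² = 0.299357 (the z-rotation phases have unit modulus)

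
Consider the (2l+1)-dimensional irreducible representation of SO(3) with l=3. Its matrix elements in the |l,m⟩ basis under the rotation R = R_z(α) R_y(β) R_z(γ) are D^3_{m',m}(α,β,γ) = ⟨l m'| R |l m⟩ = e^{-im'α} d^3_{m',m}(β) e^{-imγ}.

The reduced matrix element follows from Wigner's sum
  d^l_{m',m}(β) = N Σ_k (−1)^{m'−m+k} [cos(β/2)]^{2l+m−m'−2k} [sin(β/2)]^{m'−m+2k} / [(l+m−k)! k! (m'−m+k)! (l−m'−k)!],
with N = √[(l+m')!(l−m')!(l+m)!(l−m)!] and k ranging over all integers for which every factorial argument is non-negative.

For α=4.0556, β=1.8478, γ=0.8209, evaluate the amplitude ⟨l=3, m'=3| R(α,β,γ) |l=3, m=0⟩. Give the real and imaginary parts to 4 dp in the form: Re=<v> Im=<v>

D^3_{3,0}(4.0556,1.8478,0.8209) = e^{-i·3·4.0556}·d^3_{3,0}(1.8478)·e^{-i·0·0.8209}. Compute d first:
Half-angle: c=0.602713, s=0.797958. N=√(720·1·6·6)=160.996894
The bounds max(0,m−m')=0 and min(l+m,l−m')=0 give 1 term
  k=0: (−1)^3·160.9969/(36)·0.6027^3·0.7980^3 = -0.497493
d^3_{3,0}(1.8478) = -0.497493
D = (+0.921228+0.389023i)·(-0.497493)·(+1.000000+0.000000i) = -0.458304-0.193536i

Re=-0.4583 Im=-0.1935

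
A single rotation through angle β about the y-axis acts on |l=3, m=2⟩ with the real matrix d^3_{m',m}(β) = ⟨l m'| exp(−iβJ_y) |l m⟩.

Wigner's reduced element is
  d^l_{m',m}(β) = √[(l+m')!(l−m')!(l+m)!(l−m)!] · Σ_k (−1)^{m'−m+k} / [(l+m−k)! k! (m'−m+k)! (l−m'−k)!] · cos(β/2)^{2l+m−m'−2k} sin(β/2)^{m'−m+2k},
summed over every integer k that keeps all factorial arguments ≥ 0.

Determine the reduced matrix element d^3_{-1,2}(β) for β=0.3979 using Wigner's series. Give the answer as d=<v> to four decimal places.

d=0.0451

d^3_{-1,2}(β=0.3979) via Wigner's sum:
Half-angle: c=0.980275, s=0.197640. N=√(2·24·120·1)=75.894664
k∈{3,4} keeps every argument non-negative
  k=3: (−1)^0·75.8947/(12)·0.9803^3·0.1976^3 = +0.045994
  k=4: (−1)^1·75.8947/(24)·0.9803^1·0.1976^5 = -0.000935
d^3_{-1,2}(0.3979) = +0.045994 -0.000935 = +0.045059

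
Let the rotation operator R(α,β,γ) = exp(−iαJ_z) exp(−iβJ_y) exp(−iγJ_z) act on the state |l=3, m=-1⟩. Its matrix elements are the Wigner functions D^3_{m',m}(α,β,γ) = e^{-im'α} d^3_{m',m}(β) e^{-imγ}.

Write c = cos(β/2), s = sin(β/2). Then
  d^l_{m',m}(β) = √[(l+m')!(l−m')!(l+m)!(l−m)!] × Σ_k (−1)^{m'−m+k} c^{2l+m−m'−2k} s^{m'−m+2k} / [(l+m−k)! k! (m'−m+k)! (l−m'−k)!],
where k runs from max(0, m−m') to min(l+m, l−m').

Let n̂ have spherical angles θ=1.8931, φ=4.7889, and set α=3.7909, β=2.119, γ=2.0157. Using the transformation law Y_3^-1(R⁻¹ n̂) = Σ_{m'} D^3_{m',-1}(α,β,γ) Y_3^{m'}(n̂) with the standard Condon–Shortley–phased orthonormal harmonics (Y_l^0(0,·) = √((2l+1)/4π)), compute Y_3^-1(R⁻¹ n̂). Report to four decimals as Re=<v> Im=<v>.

Re=0.1911 Im=0.0918

Need the full column D^3_{m',-1} for m'=−3..3 at α=3.7909, β=2.119, γ=2.0157.
cos(β/2)=0.489308, sin(β/2)=0.872111
d^3_{-3,-1}: single k=2 term ⇒ +0.168857;  D = +0.114947+0.123693i
d^3_{-2,-1}: k∈[1..2] ⇒ +0.077354 -0.491465 = -0.414111;  D = +0.407949+0.071171i
d^3_{-1,-1}: k∈[0..2] ⇒ +0.013724 -0.348790 +0.831004 = +0.495939;  D = +0.440675-0.227511i
d^3_{0,-1}: k∈[0..2] ⇒ -0.084737 +0.807560 -0.855129 = -0.132307;  D = +0.056941-0.119427i
d^3_{1,-1}: k∈[0..2] ⇒ +0.261592 -1.108005 +0.439977 = -0.406436;  D = +0.082500+0.397975i
d^3_{2,-1}: k∈[0..1] ⇒ -0.491465 +0.780623 = +0.289158;  D = +0.217945+0.190032i
d^3_{3,-1}: single k=0 term ⇒ +0.536411;  D = -0.535179-0.036329i
Y_3^{m'}(θ=1.8931,φ=4.7889) and Σ D·Y over m':
  (+0.1149+0.1237i)·(-0.0810-0.3467i)  (+0.4079+0.0712i)·(+0.2878-0.0444i)  (+0.4407-0.2275i)·(-0.0117-0.1523i)  (+0.0569-0.1194i)·(+0.2953+0.0000i)  (+0.0825+0.3980i)·(+0.0117-0.1523i)  (+0.2179+0.1900i)·(+0.2878+0.0444i)  (-0.5352-0.0363i)·(+0.0810-0.3467i)
Y_3^-1(R⁻¹ n̂) = +0.191099+0.091827i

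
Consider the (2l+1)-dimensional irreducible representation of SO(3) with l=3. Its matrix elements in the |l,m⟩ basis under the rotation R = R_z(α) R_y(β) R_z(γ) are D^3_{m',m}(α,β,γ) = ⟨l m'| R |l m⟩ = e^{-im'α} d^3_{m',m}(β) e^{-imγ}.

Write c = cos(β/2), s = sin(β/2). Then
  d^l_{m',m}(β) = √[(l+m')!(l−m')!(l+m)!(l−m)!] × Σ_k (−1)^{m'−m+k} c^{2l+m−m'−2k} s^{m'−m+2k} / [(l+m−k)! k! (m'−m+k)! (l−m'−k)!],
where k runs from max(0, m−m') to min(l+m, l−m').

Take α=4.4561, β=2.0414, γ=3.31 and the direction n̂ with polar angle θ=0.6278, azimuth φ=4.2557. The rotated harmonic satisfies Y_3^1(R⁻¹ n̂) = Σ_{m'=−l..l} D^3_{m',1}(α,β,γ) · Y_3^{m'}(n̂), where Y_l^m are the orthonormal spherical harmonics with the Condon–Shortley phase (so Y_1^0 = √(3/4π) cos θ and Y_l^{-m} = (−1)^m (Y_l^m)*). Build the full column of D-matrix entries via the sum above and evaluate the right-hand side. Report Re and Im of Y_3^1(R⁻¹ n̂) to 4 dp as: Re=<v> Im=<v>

Need the full column D^3_{m',1} for m'=−3..3 at α=4.4561, β=2.0414, γ=3.31.
cos(β/2)=0.522769, sin(β/2)=0.852474
d^3_{-3,1}: single k=4 term ⇒ +0.558973;  D = -0.450503-0.330905i
d^3_{-2,1}: k∈[3..4] ⇒ +0.559763 -0.744246 = -0.184483;  D = -0.143334+0.116143i
d^3_{-1,1}: k∈[2..4] ⇒ +0.325652 -1.154610 +0.383784 = -0.445173;  D = -0.183431-0.405625i
d^3_{0,1}: k∈[1..3] ⇒ +0.115298 -0.919784 +0.815280 = +0.010794;  D = -0.010642+0.001809i
d^3_{1,1}: k∈[0..2] ⇒ +0.020411 -0.434203 +0.865957 = +0.452165;  D = +0.039686-0.450420i
d^3_{2,1}: k∈[0..1] ⇒ -0.105252 +0.559763 = +0.454510;  D = +0.427856+0.153359i
d^3_{3,1}: single k=0 term ⇒ +0.210208;  D = -0.118772+0.173437i
Y_3^{m'}(θ=0.6278,φ=4.2557) and Σ D·Y over m':
  (-0.4505-0.3309i)·(+0.0828-0.0169i)  (-0.1433+0.1161i)·(-0.1744-0.2259i)  (-0.1834-0.4056i)·(-0.1904+0.3876i)  (-0.0106+0.0018i)·(+0.0831+0.0000i)  (+0.0397-0.4504i)·(+0.1904+0.3876i)  (+0.4279+0.1534i)·(-0.1744+0.2259i)  (-0.1188+0.1734i)·(-0.0828-0.0169i)
Y_3^1(R⁻¹ n̂) = +0.285249-0.014257i

Re=0.2852 Im=-0.0143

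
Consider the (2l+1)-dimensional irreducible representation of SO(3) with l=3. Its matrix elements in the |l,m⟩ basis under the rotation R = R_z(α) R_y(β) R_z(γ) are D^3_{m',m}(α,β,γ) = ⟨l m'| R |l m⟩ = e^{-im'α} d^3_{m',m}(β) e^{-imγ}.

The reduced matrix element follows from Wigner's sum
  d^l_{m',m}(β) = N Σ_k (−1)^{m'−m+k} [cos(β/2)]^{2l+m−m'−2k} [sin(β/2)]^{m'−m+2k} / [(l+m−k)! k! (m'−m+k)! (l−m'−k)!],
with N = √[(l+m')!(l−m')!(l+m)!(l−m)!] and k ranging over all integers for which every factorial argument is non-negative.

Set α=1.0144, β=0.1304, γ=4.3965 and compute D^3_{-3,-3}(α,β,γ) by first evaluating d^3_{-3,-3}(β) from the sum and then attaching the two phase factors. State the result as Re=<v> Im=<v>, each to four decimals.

Re=-0.8545 Im=-0.4946

Split into d^3_{-3,-3}(β=0.1304) × two z-phases.
Half-angle: c=0.997875, s=0.065154. N=√(1·720·1·720)=720.000000
Admissible k: 0..0 (factorial args all ≥0)
  k=0: (−1)^0·720.0000/(720)·0.9979^6·0.0652^0 = +0.987319
d^3_{-3,-3}(0.1304) = +0.987319
D = (-0.995163+0.098234i)·(+0.987319)·(+0.812056+0.583579i) = -0.854481-0.494632i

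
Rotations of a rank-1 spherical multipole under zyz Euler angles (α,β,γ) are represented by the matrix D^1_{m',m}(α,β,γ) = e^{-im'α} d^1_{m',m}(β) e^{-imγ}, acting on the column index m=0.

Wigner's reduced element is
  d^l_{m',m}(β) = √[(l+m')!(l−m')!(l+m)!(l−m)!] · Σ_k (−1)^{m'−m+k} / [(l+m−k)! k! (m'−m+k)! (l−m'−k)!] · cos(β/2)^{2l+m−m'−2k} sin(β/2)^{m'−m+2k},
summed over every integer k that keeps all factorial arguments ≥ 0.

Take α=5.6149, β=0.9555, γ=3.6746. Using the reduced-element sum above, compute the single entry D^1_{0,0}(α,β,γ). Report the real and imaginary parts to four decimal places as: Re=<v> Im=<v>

First d^1_{0,0}(β=0.9555), then the phase factors e^{-i(0)α} and e^{-i(0)γ}:
With c≡cos(β/2)=0.888032 and s≡sin(β/2)=0.459782, N=[1·1·1·1]^{1/2}=1.000000
k: max(0,(0)−(0))=0 … min(1+(0),1−(0))=1
  k=0: (−1)^0·1.0000/(1)·0.8880^2·0.4598^0 = +0.788600
  k=1: (−1)^1·1.0000/(1)·0.8880^0·0.4598^2 = -0.211400
d^1_{0,0}(0.9555) = +0.788600 -0.211400 = +0.577201
Phases: e^{-i·(0)·5.6149}=+1.000000+0.000000i, e^{-i·(0)·3.6746}=+1.000000+0.000000i ⇒ D=+0.577201+0.000000i

Re=0.5772 Im=0.0000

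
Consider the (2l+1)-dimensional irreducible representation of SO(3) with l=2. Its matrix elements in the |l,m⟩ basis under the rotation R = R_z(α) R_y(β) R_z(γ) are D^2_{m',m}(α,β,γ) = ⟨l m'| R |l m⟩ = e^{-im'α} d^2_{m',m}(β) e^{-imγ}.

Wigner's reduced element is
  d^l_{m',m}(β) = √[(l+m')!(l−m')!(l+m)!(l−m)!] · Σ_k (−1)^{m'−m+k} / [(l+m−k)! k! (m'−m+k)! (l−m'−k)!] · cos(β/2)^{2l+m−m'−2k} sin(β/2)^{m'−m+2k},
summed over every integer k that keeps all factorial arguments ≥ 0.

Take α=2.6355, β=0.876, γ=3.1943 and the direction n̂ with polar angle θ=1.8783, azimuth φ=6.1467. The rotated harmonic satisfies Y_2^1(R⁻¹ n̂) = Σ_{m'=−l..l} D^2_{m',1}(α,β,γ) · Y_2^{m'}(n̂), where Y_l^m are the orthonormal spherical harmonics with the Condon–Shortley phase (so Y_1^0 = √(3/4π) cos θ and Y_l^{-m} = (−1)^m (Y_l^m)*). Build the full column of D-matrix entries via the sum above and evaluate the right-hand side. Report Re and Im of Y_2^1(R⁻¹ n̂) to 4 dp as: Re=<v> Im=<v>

Re=0.2398 Im=0.2208

Need the full column D^2_{m',1} for m'=−2..2 at α=2.6355, β=0.876, γ=3.1943.
cos(β/2)=0.905602, sin(β/2)=0.424129
d^2_{-2,1}: single k=3 term ⇒ +0.138185;  D = -0.066964+0.120876i
d^2_{-1,1}: k∈[2..3] ⇒ +0.442580 -0.032359 = +0.410221;  D = +0.347823-0.217487i
d^2_{0,1}: k∈[1..2] ⇒ +0.771588 -0.169242 = +0.602346;  D = -0.601510+0.031733i
d^2_{1,1}: k∈[0..1] ⇒ +0.672588 -0.442580 = +0.230008;  D = +0.206770+0.100746i
d^2_{2,1}: single k=0 term ⇒ -0.629999;  D = +0.361586+0.515901i
Y_2^{m'}(θ=1.8783,φ=6.1467) and Σ D·Y over m':
  (-0.0670+0.1209i)·(+0.3379+0.0946i)  (+0.3478-0.2175i)·(-0.2208-0.0303i)  (-0.6015+0.0317i)·(-0.2287+0.0000i)  (+0.2068+0.1007i)·(+0.2208-0.0303i)  (+0.3616+0.5159i)·(+0.3379-0.0946i)
Y_2^1(R⁻¹ n̂) = +0.239805+0.220812i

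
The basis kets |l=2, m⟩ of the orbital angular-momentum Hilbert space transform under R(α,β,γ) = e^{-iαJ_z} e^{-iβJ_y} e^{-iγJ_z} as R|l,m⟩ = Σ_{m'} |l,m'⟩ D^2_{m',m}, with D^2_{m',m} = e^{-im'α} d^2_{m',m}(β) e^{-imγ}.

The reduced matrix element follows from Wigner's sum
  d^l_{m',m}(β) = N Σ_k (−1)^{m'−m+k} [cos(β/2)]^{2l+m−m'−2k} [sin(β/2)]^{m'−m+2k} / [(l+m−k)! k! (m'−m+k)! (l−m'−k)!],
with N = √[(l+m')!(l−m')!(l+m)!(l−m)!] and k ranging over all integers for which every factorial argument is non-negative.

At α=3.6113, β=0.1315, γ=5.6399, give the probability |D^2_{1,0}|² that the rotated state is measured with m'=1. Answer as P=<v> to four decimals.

Split into d^2_{1,0}(β=0.1315) × two z-phases.
c=cos(0.1315/2)=0.997839, s=sin(0.1315/2)=0.065703; N=√[6·1·2·2]=4.898979
Admissible k: 0..1 (factorial args all ≥0)
  k=0: (−1)^1·4.8990/(2)·0.9978^3·0.0657^1 = -0.159897
  k=1: (−1)^2·4.8990/(2)·0.9978^1·0.0657^3 = +0.000693
d^2_{1,0}(0.1315) = -0.159897 +0.000693 = -0.159204
|D^2_{1,0}|² = |d^2_{1,0}(β)|² = (-0.159204)² = 0.025346 (the z-rotation phases have unit modulus)

P=0.0253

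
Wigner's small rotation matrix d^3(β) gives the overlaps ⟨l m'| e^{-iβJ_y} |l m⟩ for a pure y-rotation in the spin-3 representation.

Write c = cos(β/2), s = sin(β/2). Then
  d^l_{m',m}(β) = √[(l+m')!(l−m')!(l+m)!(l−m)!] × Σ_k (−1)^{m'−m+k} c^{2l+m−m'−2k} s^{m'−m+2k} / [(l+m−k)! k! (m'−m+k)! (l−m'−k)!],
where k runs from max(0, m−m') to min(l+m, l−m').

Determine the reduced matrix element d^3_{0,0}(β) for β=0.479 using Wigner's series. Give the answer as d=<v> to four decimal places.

d=0.4162

d^3_{0,0}(β=0.479) via Wigner's sum:
Half-angle: c=0.971457, s=0.237217. N=√(6·6·6·6)=36.000000
Admissible k: 0..3 (factorial args all ≥0)
  k=0: (−1)^0·36.0000/(36)·0.9715^6·0.2372^0 = +0.840506
  k=1: (−1)^1·36.0000/(4)·0.9715^4·0.2372^2 = -0.451053
  k=2: (−1)^2·36.0000/(4)·0.9715^2·0.2372^4 = +0.026895
  k=3: (−1)^3·36.0000/(36)·0.9715^0·0.2372^6 = -0.000178
d^3_{0,0}(0.479) = +0.840506 -0.451053 +0.026895 -0.000178 = +0.416170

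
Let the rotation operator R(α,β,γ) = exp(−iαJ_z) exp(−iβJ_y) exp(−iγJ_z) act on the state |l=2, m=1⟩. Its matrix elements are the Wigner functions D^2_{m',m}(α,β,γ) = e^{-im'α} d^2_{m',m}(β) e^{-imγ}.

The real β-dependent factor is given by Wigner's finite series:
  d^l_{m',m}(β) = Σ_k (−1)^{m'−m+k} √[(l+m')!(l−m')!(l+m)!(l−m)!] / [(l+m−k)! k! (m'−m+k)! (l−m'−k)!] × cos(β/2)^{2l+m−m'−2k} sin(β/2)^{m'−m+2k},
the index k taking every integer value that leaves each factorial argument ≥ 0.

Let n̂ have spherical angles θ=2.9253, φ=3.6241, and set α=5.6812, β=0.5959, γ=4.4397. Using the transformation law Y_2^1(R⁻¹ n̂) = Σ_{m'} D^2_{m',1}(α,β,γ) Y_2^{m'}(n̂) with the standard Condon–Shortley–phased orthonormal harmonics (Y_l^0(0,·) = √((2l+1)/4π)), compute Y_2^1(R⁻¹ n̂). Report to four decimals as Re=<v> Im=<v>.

Need the full column D^2_{m',1} for m'=−2..2 at α=5.6812, β=0.5959, γ=4.4397.
cos(β/2)=0.955940, sin(β/2)=0.293561
d^2_{-2,1}: single k=3 term ⇒ +0.048368;  D = +0.038810+0.028866i
d^2_{-1,1}: k∈[2..3] ⇒ +0.236254 -0.007427 = +0.228828;  D = +0.073998+0.216533i
d^2_{0,1}: k∈[1..2] ⇒ +0.628155 -0.059238 = +0.568916;  D = -0.153222+0.547895i
d^2_{1,1}: k∈[0..1] ⇒ +0.835070 -0.236254 = +0.598816;  D = -0.459492+0.383989i
d^2_{2,1}: single k=0 term ⇒ -0.512886;  D = +0.510615-0.048210i
Y_2^{m'}(θ=2.9253,φ=3.6241) and Σ D·Y over m':
  (+0.0388+0.0289i)·(+0.0101-0.0146i)  (+0.0740+0.2165i)·(+0.1434-0.0751i)  (-0.1532+0.5479i)·(+0.5872+0.0000i)  (-0.4595+0.3840i)·(-0.1434-0.0751i)  (+0.5106-0.0482i)·(+0.0101+0.0146i)
Y_2^1(R⁻¹ n̂) = +0.038369+0.333375i

Re=0.0384 Im=0.3334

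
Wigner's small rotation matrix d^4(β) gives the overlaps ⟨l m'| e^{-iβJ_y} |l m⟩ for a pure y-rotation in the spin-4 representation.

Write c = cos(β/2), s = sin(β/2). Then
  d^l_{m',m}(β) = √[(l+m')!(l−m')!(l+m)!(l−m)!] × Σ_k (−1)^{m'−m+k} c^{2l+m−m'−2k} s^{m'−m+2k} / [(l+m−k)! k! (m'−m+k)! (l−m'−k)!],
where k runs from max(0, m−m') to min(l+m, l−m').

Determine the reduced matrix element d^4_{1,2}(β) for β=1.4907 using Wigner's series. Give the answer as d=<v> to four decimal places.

d^4_{1,2}(β=1.4907) via Wigner's sum:
With c≡cos(β/2)=0.734851 and s≡sin(β/2)=0.678229, N=[120·6·720·2]^{1/2}=1018.233765
k: max(0,(2)−(1))=1 … min(4+(2),4−(1))=3
  k=1: (−1)^0·1018.2338/(240)·0.7349^7·0.6782^1 = +0.332971
  k=2: (−1)^1·1018.2338/(48)·0.7349^5·0.6782^3 = -1.418177
  k=3: (−1)^2·1018.2338/(72)·0.7349^3·0.6782^5 = +0.805367
d^4_{1,2}(1.4907) = +0.332971 -1.418177 +0.805367 = -0.279840

d=-0.2798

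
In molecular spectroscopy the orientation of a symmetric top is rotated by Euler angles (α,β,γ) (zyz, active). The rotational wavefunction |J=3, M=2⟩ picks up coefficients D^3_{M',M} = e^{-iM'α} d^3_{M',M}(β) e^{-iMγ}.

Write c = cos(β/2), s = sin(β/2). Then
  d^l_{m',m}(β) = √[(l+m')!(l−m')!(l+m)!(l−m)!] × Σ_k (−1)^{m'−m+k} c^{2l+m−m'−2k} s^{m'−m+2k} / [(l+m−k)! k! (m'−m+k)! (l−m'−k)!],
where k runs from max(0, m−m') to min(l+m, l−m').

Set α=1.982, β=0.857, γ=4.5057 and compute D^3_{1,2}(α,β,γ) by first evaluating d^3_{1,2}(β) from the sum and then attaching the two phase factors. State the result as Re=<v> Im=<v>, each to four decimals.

Re=-0.0010 Im=0.4767

D^3_{1,2}(1.982,0.857,4.5057) = e^{-i·1·1.982}·d^3_{1,2}(0.857)·e^{-i·2·4.5057}. Compute d first:
Half-angle: c=0.909590, s=0.415507. N=√(24·2·120·1)=75.894664
Admissible k: 1..2 (factorial args all ≥0)
  k=1: (−1)^0·75.8947/(24)·0.9096^5·0.4155^1 = +0.818101
  k=2: (−1)^1·75.8947/(12)·0.9096^3·0.4155^3 = -0.341430
d^3_{1,2}(0.857) = +0.818101 -0.341430 = +0.476671
Phases: e^{-i·(1)·1.982}=-0.399713-0.916640i, e^{-i·(2)·4.5057}=-0.915769-0.401705i ⇒ D=-0.001036+0.476669i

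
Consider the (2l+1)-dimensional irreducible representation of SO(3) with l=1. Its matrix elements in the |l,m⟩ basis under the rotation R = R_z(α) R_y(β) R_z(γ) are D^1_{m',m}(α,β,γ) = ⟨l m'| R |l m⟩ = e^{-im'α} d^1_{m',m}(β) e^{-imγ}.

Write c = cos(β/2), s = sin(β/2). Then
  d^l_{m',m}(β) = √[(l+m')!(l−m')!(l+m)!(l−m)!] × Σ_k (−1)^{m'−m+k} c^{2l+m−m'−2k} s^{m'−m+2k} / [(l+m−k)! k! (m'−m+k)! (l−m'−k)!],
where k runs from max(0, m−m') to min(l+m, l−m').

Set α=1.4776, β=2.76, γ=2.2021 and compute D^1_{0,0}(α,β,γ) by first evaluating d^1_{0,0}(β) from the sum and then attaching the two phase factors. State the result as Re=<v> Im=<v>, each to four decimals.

First d^1_{0,0}(β=2.76), then the phase factors e^{-i(0)α} and e^{-i(0)γ}:
With c≡cos(β/2)=0.189641 and s≡sin(β/2)=0.981854, N=[1·1·1·1]^{1/2}=1.000000
k∈{0,1} keeps every argument non-negative
  k=0: (−1)^0·1.0000/(1)·0.1896^2·0.9819^0 = +0.035964
  k=1: (−1)^1·1.0000/(1)·0.1896^0·0.9819^2 = -0.964036
d^1_{0,0}(2.76) = +0.035964 -0.964036 = -0.928073
D = (+1.000000+0.000000i)·(-0.928073)·(+1.000000+0.000000i) = -0.928073+0.000000i

Re=-0.9281 Im=0.0000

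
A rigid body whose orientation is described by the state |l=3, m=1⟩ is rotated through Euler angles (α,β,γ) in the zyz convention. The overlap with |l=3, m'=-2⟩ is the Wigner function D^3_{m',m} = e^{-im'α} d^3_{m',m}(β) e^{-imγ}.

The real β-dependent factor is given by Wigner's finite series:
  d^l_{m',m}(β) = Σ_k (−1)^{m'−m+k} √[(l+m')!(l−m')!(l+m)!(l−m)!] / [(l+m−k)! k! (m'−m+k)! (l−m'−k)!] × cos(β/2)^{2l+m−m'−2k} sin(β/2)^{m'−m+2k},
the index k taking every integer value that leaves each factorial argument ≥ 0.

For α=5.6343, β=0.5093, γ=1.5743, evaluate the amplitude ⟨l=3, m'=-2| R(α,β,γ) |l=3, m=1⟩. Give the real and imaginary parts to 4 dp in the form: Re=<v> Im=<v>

D^3_{-2,1}(5.6343,0.5093,1.5743) = e^{-i·-2·5.6343}·d^3_{-2,1}(0.5093)·e^{-i·1·1.5743}. Compute d first:
Half-angle: c=0.967752, s=0.251907. N=√(1·120·24·2)=75.894664
k∈{3,4} keeps every argument non-negative
  k=3: (−1)^0·75.8947/(12)·0.9678^3·0.2519^3 = +0.091631
  k=4: (−1)^1·75.8947/(24)·0.9678^1·0.2519^5 = -0.003104
d^3_{-2,1}(0.5093) = +0.091631 -0.003104 = +0.088526
D = (+0.269646-0.962959i)·(+0.088526)·(-0.003504-0.999994i) = -0.085330-0.023572i

Re=-0.0853 Im=-0.0236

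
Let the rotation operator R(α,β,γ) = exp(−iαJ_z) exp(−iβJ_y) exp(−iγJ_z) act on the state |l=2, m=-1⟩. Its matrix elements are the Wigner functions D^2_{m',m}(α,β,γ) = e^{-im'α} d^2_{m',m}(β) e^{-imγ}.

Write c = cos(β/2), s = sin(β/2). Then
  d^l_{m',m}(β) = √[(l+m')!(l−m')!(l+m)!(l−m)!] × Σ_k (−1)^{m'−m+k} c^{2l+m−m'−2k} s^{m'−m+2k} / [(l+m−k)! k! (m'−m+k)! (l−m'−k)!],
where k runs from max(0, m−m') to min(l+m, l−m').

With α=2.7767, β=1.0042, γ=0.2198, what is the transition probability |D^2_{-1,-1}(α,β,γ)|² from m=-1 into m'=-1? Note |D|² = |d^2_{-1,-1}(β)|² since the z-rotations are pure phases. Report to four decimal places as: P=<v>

First d^2_{-1,-1}(β=1.0042), then the phase factors e^{-i(-1)α} and e^{-i(-1)γ}:
With c≡cos(β/2)=0.876574 and s≡sin(β/2)=0.481267, N=[1·6·1·6]^{1/2}=6.000000
Admissible k: 0..1 (factorial args all ≥0)
  k=0: (−1)^0·6.0000/(6)·0.8766^4·0.4813^0 = +0.590410
  k=1: (−1)^1·6.0000/(2)·0.8766^2·0.4813^2 = -0.533914
d^2_{-1,-1}(1.0042) = +0.590410 -0.533914 = +0.056497
|D^2_{-1,-1}|² = |d^2_{-1,-1}(β)|² = (+0.056497)² = 0.003192 (the z-rotation phases have unit modulus)

P=0.0032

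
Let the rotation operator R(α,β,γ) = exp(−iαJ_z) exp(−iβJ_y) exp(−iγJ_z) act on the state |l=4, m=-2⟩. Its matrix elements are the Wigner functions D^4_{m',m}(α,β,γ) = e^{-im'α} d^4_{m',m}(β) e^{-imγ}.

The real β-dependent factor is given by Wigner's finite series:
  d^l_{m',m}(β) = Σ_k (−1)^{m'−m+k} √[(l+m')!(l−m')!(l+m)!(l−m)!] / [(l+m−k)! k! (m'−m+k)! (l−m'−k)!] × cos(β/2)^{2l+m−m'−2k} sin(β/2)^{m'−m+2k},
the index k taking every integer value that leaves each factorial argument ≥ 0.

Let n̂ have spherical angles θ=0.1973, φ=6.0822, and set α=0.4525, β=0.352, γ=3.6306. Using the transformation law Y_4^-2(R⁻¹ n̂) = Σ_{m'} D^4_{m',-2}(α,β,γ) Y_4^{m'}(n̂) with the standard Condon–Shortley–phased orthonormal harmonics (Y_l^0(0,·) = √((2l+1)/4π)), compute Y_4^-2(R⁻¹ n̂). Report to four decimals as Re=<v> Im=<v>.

Need the full column D^4_{m',-2} for m'=−4..4 at α=0.4525, β=0.352, γ=3.6306.
cos(β/2)=0.984552, sin(β/2)=0.175093
d^4_{-4,-2}: single k=2 term ⇒ +0.147757;  D = -0.138616+0.051162i
d^4_{-3,-2}: k∈[1..2] ⇒ +0.587493 -0.055742 = +0.531751;  D = -0.368149+0.383699i
d^4_{-2,-2}: k∈[0..2] ⇒ +0.882895 -0.335081 +0.013247 = +0.561061;  D = -0.172341+0.533936i
d^4_{-1,-2}: k∈[0..2] ⇒ -0.666154 +0.105343 -0.002221 = -0.563033;  D = -0.078724-0.557502i
d^4_{0,-2}: k∈[0..2] ⇒ +0.264905 -0.022342 +0.000265 = +0.242828;  D = +0.135661+0.201399i
d^4_{1,-2}: k∈[0..2] ⇒ -0.070228 +0.003332 -0.000021 = -0.066918;  D = -0.057888-0.033570i
d^4_{2,-2}: k∈[0..2] ⇒ +0.013247 -0.000335 +0.000001 = +0.012913;  D = +0.012878+0.000942i
d^4_{3,-2}: k∈[0..1] ⇒ -0.001763 +0.000019 = -0.001744;  D = -0.001620+0.000646i
d^4_{4,-2}: single k=0 term ⇒ +0.000148;  D = +0.000100-0.000109i
Y_4^{m'}(θ=0.1973,φ=6.0822) and Σ D·Y over m':
  (-0.1386+0.0512i)·(+0.0005+0.0005i)  (-0.3681+0.3837i)·(+0.0076+0.0052i)  (-0.1723+0.5339i)·(+0.0678+0.0288i)  (-0.0787-0.5575i)·(+0.3325+0.0677i)  (+0.1357+0.2014i)·(+0.6892+0.0000i)  (-0.0579-0.0336i)·(-0.3325+0.0677i)  (+0.0129+0.0009i)·(+0.0678-0.0288i)  (-0.0016+0.0006i)·(-0.0076+0.0052i)  (+0.0001-0.0001i)·(+0.0005-0.0005i)
Y_4^-2(R⁻¹ n̂) = +0.095535-0.012782i

Re=0.0955 Im=-0.0128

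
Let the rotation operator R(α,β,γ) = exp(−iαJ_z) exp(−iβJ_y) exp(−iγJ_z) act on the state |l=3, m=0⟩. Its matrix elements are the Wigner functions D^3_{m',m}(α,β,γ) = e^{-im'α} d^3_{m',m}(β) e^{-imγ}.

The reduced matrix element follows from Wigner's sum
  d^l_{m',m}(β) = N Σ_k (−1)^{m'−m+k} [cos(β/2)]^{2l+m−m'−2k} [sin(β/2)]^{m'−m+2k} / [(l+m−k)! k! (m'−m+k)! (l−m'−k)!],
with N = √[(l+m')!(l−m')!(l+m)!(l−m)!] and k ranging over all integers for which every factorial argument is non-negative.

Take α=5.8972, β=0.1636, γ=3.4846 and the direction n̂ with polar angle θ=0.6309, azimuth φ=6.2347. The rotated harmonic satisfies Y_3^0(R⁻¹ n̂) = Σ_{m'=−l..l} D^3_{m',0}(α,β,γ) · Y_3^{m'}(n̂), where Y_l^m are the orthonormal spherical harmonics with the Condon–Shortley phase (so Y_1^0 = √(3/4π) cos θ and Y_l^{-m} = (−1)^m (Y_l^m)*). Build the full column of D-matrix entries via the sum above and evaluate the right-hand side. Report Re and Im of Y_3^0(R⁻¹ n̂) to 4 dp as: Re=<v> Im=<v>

Re=0.3103 Im=0.0000

Need the full column D^3_{m',0} for m'=−3..3 at α=5.8972, β=0.1636, γ=3.4846.
cos(β/2)=0.996656, sin(β/2)=0.081709
d^3_{-3,0}: single k=3 term ⇒ +0.002415;  D = +0.000969-0.002212i
d^3_{-2,0}: k∈[2..3] ⇒ +0.036081 -0.000243 = +0.035839;  D = +0.025680-0.024999i
d^3_{-1,0}: k∈[1..3] ⇒ +0.278347 -0.005612 +0.000013 = +0.272747;  D = +0.252680-0.102682i
d^3_{0,0}: k∈[0..3] ⇒ +0.980104 -0.059287 +0.000398 -0.000000 = +0.921215;  D = +0.921215+0.000000i
d^3_{1,0}: k∈[0..2] ⇒ -0.278347 +0.005612 -0.000013 = -0.272747;  D = -0.252680-0.102682i
d^3_{2,0}: k∈[0..1] ⇒ +0.036081 -0.000243 = +0.035839;  D = +0.025680+0.024999i
d^3_{3,0}: single k=0 term ⇒ -0.002415;  D = -0.000969-0.002212i
Y_3^{m'}(θ=0.6309,φ=6.2347) and Σ D·Y over m':
  (+0.0010-0.0022i)·(+0.0847+0.0124i)  (+0.0257-0.0250i)·(+0.2858+0.0278i)  (+0.2527-0.1027i)·(+0.4304+0.0209i)  (+0.9212+0.0000i)·(+0.0784+0.0000i)  (-0.2527-0.1027i)·(-0.4304+0.0209i)  (+0.0257+0.0250i)·(+0.2858-0.0278i)  (-0.0010-0.0022i)·(-0.0847+0.0124i)
Y_3^0(R⁻¹ n̂) = +0.310319+0.000000i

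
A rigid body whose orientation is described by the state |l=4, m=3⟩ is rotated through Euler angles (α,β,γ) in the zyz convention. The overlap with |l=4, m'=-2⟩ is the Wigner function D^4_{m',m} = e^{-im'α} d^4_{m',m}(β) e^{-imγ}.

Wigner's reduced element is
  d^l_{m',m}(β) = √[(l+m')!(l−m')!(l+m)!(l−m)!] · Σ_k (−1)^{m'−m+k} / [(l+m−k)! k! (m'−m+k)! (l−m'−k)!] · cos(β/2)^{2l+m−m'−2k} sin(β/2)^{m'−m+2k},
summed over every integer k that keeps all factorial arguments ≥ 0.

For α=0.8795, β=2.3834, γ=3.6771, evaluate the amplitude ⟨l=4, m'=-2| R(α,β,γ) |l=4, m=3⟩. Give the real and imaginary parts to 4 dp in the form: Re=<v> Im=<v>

Re=0.4282 Im=0.0658

First d^4_{-2,3}(β=2.3834), then the phase factors e^{-i(-2)α} and e^{-i(3)γ}:
c=cos(2.3834/2)=0.370081, s=sin(2.3834/2)=0.928999; N=√[2·720·5040·1]=2693.993318
k∈{5,6} keeps every argument non-negative
  k=5: (−1)^0·2693.9933/(240)·0.3701^3·0.9290^5 = +0.393689
  k=6: (−1)^1·2693.9933/(720)·0.3701^1·0.9290^7 = -0.826931
d^4_{-2,3}(2.3834) = +0.393689 -0.826931 = -0.433242
Phases: e^{-i·(-2)·0.8795}=-0.187095+0.982342i, e^{-i·(3)·3.6771}=+0.035718+0.999362i ⇒ D=+0.428215+0.065804i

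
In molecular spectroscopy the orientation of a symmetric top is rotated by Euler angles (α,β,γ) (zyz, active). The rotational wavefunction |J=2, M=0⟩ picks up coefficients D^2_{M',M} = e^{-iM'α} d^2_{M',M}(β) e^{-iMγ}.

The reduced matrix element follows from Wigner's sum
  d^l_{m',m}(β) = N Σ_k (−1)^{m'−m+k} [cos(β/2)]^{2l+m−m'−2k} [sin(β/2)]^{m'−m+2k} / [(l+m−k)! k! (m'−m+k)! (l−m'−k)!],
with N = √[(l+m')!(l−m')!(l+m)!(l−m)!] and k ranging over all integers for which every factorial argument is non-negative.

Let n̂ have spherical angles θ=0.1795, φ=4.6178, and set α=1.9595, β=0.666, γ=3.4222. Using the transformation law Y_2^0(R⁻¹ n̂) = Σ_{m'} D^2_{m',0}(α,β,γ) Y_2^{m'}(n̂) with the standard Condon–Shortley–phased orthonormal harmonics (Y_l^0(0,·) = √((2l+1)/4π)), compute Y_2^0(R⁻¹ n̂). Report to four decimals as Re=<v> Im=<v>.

Re=0.1170 Im=0.0000

Need the full column D^2_{m',0} for m'=−2..2 at α=1.9595, β=0.666, γ=3.4222.
cos(β/2)=0.945066, sin(β/2)=0.326880
d^2_{-2,0}: single k=2 term ⇒ +0.233763;  D = -0.166611-0.163969i
d^2_{-1,0}: k∈[1..2] ⇒ +0.675849 -0.080854 = +0.594995;  D = -0.225497+0.550609i
d^2_{0,0}: k∈[0..2] ⇒ +0.797716 -0.381733 +0.011417 = +0.427400;  D = +0.427400+0.000000i
d^2_{1,0}: k∈[0..1] ⇒ -0.675849 +0.080854 = -0.594995;  D = +0.225497+0.550609i
d^2_{2,0}: single k=0 term ⇒ +0.233763;  D = -0.166611+0.163969i
Y_2^{m'}(θ=0.1795,φ=4.6178) and Σ D·Y over m':
  (-0.1666-0.1640i)·(-0.0121-0.0023i)  (-0.2255+0.5506i)·(-0.0128+0.1351i)  (+0.4274+0.0000i)·(+0.6006+0.0000i)  (+0.2255+0.5506i)·(+0.0128+0.1351i)  (-0.1666+0.1640i)·(-0.0121+0.0023i)
Y_2^0(R⁻¹ n̂) = +0.116976+0.000000i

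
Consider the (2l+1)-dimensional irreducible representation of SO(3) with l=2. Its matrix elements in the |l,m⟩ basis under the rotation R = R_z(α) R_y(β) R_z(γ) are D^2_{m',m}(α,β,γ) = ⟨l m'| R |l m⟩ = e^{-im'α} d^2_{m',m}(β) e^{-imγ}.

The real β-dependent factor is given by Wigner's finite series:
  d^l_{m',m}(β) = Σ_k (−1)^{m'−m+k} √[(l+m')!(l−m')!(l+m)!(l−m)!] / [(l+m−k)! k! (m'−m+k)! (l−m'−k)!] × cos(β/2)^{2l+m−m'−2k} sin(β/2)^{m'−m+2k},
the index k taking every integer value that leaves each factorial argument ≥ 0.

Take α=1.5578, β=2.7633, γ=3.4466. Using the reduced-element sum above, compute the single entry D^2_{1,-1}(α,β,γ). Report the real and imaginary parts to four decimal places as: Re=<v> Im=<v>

Re=0.2590 Im=-0.7867

D^2_{1,-1}(1.5578,2.7633,3.4466) = e^{-i·1·1.5578}·d^2_{1,-1}(2.7633)·e^{-i·-1·3.4466}. Compute d first:
With c≡cos(β/2)=0.188021 and s≡sin(β/2)=0.982165, N=[6·1·1·6]^{1/2}=6.000000
The bounds max(0,m−m')=0 and min(l+m,l−m')=1 give 2 terms
  k=0: (−1)^2·6.0000/(2)·0.1880^2·0.9822^2 = +0.102306
  k=1: (−1)^3·6.0000/(6)·0.1880^0·0.9822^4 = -0.930546
d^2_{1,-1}(2.7633) = +0.102306 -0.930546 = -0.828240
Attach z-rotation phases: D = e^{-i(1)(1.5578)}·(-0.828240)·e^{-i(-1)(3.4466)} = +0.258967-0.786714i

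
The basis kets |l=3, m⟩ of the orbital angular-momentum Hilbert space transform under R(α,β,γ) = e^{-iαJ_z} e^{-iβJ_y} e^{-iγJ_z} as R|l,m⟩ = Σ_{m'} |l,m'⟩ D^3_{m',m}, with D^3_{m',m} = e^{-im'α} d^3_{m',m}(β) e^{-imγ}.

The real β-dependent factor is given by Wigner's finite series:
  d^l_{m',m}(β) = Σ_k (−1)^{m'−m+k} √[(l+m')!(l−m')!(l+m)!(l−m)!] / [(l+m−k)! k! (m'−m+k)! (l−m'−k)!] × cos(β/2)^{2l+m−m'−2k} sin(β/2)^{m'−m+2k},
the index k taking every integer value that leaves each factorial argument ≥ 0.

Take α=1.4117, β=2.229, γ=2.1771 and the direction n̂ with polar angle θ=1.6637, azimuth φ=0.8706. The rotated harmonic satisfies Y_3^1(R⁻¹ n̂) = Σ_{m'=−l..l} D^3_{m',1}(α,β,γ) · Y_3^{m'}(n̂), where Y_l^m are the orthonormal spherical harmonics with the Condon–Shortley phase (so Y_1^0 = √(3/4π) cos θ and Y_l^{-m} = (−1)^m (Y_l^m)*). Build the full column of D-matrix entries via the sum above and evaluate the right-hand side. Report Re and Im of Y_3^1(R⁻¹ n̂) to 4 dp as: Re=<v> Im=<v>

Need the full column D^3_{m',1} for m'=−3..3 at α=1.4117, β=2.229, γ=2.1771.
cos(β/2)=0.440626, sin(β/2)=0.897691
d^3_{-3,1}: single k=4 term ⇒ +0.488307;  D = -0.228604+0.431491i
d^3_{-2,1}: k∈[3..4] ⇒ +0.391401 -0.812276 = -0.420876;  D = -0.335993-0.253467i
d^3_{-1,1}: k∈[2..4] ⇒ +0.182258 -1.008643 +0.523311 = -0.303074;  D = -0.218548+0.209978i
d^3_{0,1}: k∈[1..3] ⇒ +0.051650 -0.643137 +0.889804 = +0.298317;  D = -0.169991-0.245145i
d^3_{1,1}: k∈[0..2] ⇒ +0.007319 -0.243011 +0.756483 = +0.520790;  D = -0.469575+0.225215i
d^3_{2,1}: k∈[0..1] ⇒ -0.047150 +0.391401 = +0.344251;  D = +0.097816+0.330062i
d^3_{3,1}: single k=0 term ⇒ +0.117647;  D = +0.116669-0.015136i
Y_3^{m'}(θ=1.6637,φ=0.8706) and Σ D·Y over m':
  (-0.2286+0.4315i)·(-0.3554-0.2081i)  (-0.3360-0.2535i)·(+0.0159+0.0926i)  (-0.2185+0.2100i)·(-0.1984+0.2355i)  (-0.1700-0.2451i)·(+0.1024+0.0000i)  (-0.4696+0.2252i)·(+0.1984+0.2355i)  (+0.0978+0.3301i)·(+0.0159-0.0926i)  (+0.1167-0.0151i)·(+0.3554-0.2081i)
Y_3^1(R⁻¹ n̂) = +0.089926-0.358509i

Re=0.0899 Im=-0.3585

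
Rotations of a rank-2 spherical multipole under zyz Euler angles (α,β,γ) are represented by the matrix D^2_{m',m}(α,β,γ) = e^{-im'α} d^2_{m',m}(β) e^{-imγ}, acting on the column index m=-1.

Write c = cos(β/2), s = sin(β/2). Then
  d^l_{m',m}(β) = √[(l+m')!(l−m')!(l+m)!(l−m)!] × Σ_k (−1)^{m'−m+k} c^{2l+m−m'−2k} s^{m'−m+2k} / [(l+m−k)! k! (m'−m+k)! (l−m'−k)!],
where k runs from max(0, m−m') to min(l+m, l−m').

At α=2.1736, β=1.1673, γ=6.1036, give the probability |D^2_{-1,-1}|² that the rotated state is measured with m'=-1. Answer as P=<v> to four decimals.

D^2_{-1,-1}(2.1736,1.1673,6.1036) = e^{-i·-1·2.1736}·d^2_{-1,-1}(1.1673)·e^{-i·-1·6.1036}. Compute d first:
With c≡cos(β/2)=0.834457 and s≡sin(β/2)=0.551073, N=[1·6·1·6]^{1/2}=6.000000
Admissible k: 0..1 (factorial args all ≥0)
  k=0: (−1)^0·6.0000/(6)·0.8345^4·0.5511^0 = +0.484859
  k=1: (−1)^1·6.0000/(2)·0.8345^2·0.5511^2 = -0.634378
d^2_{-1,-1}(1.1673) = +0.484859 -0.634378 = -0.149519
|D^2_{-1,-1}|² = |d^2_{-1,-1}(β)|² = (-0.149519)² = 0.022356 (the z-rotation phases have unit modulus)

P=0.0224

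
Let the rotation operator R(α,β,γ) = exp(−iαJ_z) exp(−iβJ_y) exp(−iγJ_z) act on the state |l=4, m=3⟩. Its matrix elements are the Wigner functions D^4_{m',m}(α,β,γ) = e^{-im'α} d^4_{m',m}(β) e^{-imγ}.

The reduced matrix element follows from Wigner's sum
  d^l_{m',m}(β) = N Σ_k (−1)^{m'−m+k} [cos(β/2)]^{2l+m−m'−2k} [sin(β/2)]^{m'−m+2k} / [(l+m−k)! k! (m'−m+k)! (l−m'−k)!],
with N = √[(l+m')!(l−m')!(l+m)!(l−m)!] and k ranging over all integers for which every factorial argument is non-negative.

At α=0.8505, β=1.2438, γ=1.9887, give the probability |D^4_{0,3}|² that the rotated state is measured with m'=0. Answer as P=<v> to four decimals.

P=0.1628

Split into d^4_{0,3}(β=1.2438) × two z-phases.
Half-angle: c=0.812773, s=0.582580. N=√(24·24·5040·1)=1703.830978
k: max(0,(3)−(0))=3 … min(4+(3),4−(0))=4
  k=3: (−1)^0·1703.8310/(144)·0.8128^5·0.5826^3 = +0.829809
  k=4: (−1)^1·1703.8310/(144)·0.8128^3·0.5826^5 = -0.426336
d^4_{0,3}(1.2438) = +0.829809 -0.426336 = +0.403474
|D^4_{0,3}|² = |d^4_{0,3}(β)|² = (+0.403474)² = 0.162791 (the z-rotation phases have unit modulus)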